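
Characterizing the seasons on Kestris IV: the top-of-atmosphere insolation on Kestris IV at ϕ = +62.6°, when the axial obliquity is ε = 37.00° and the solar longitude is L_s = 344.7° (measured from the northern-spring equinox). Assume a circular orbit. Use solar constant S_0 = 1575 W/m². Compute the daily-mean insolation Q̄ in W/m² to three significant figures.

Solar declination: sin δ = sin ε · sin L_s = sin 37.00° × sin 344.7° = -0.15880, so δ = -9.137°.
cos h₀ = −tan(+62.6°) tan(-9.137°) = 0.3103, h₀ = 1.2553 rad.
Bracket: h₀ sin ϕ sin δ + cos ϕ cos δ sin h₀ = 1.2553×0.88782×-0.15880 + 0.46020×0.98731×0.95064 = -0.176979 + 0.431933 = 0.254954.
Q̄ = (S_0/π) × [bracket] = (1575/π) × 0.254954 = 127.8 W/m².

Q̄ ≈ 128 W/m²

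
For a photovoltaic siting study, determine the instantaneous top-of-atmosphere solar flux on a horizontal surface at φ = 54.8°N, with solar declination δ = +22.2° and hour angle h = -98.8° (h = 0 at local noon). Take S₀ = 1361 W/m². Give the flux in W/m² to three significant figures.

cos θ_z = sin φ sin δ + cos φ cos δ cos h = 0.308751 + -0.081649 = 0.227102.
Flux = S₀ · cos θ_z = 1361 × 0.227102 = 309.1 W/m².

309 W/m²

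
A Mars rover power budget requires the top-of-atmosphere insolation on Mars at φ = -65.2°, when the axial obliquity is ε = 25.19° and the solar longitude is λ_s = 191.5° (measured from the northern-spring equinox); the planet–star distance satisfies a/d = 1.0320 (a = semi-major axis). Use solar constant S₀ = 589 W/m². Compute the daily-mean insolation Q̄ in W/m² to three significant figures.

Q̄ ≈ 109 W/m²

Solar declination: sin δ = sin ε · sin λ_s = sin 25.19° × sin 191.5° = -0.08486, so δ = -4.868°.
cos H₀ = −tan(-65.2°) tan(-4.868°) = -0.1843, H₀ = 1.7562 rad.
Bracket: H₀ sin φ sin δ + cos φ cos δ sin H₀ = 1.7562×-0.90778×-0.08486 + 0.41945×0.99639×0.98287 = 0.135287 + 0.410777 = 0.546064.
Inverse-square distance factor (a/d)² = 1.0320² = 1.065024.
Q̄ = (S₀/π) × 1.065024 × [bracket] = (589/π) × 1.065024 × 0.546064 = 109.0 W/m².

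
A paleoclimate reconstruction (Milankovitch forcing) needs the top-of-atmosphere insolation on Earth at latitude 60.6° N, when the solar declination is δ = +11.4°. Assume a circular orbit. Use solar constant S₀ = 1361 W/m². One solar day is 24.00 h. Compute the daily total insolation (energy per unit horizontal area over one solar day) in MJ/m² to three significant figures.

cos H₀ = −tan(+60.6°) tan(+11.400°) = -0.3578, H₀ = 1.9368 rad.
Bracket: H₀ sin φ sin δ + cos φ cos δ sin H₀ = 1.9368×0.87121×0.19766 + 0.49090×0.98027×0.93378 = 0.333523 + 0.449349 = 0.782872.
Q̄ = (S₀/π) × [bracket] = (1361/π) × 0.782872 = 339.16 W/m².
Daily total = Q̄ × 24.00 h × 3600 s/h = 339.16 × 24.00 × 3600 / 10⁶ = 29.30 MJ/m².

29.3 MJ/m²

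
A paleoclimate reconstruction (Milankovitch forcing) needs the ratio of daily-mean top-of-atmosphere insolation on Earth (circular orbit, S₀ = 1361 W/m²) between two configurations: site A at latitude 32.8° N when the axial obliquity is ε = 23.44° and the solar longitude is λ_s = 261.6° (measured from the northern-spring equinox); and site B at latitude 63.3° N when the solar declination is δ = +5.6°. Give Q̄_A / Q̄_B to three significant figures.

— Configuration A (φ=+32.8°):
Solar declination: sin δ = sin ε · sin λ_s = sin 23.44° × sin 261.6° = -0.39352, so δ = -23.174°.
cos H₀ = −tan(+32.8°) tan(-23.174°) = 0.2759, H₀ = 1.2913 rad.
Bracket: H₀ sin φ sin δ + cos φ cos δ sin H₀ = 1.2913×0.54171×-0.39352 + 0.84057×0.91932×0.96120 = -0.275271 + 0.742770 = 0.467499.
Q̄ = (S₀/π) × [bracket] = (1361/π) × 0.467499 = 202.53 W/m².
— Configuration B (φ=+63.3°):
cos H₀ = −tan(+63.3°) tan(+5.600°) = -0.1950, H₀ = 1.7670 rad.
Bracket: H₀ sin φ sin δ + cos φ cos δ sin H₀ = 1.7670×0.89337×0.09758 + 0.44932×0.99523×0.98081 = 0.154038 + 0.438595 = 0.592633.
Q̄ = (S₀/π) × [bracket] = (1361/π) × 0.592633 = 256.74 W/m².
Ratio Q̄_A / Q̄_B = 202.53 / 256.74 = 0.7889.

Q̄_A / Q̄_B ≈ 0.789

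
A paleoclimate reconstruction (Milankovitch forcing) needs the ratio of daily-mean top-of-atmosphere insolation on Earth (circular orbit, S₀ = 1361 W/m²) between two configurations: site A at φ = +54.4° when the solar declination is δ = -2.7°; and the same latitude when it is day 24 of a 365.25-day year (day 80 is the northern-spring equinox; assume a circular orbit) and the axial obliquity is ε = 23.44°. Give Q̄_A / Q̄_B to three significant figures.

Q̄_A / Q̄_B ≈ 2.63

— Configuration A (φ=+54.4°):
cos H₀ = −tan(+54.4°) tan(-2.700°) = 0.0659, H₀ = 1.5049 rad.
Bracket: H₀ sin φ sin δ + cos φ cos δ sin H₀ = 1.5049×0.81310×-0.04711 + 0.58212×0.99889×0.99783 = -0.057645 + 0.580212 = 0.522567.
Q̄ = (S₀/π) × [bracket] = (1361/π) × 0.522567 = 226.39 W/m².
— Configuration B (φ=+54.4°):
Solar longitude: λ_s = 360° × (24 − 80)/365.25 = -55.195°, i.e. -55.195° + 360° = 304.805°.
sin δ = sin 23.44° × sin 304.805° = -0.32662, so δ = -19.064°.
cos H₀ = −tan(+54.4°) tan(-19.064°) = 0.4827, H₀ = 1.0671 rad.
Bracket: H₀ sin φ sin δ + cos φ cos δ sin H₀ = 1.0671×0.81310×-0.32662 + 0.58212×0.94515×0.87579 = -0.283395 + 0.481852 = 0.198457.
Q̄ = (S₀/π) × [bracket] = (1361/π) × 0.198457 = 85.975 W/m².
Ratio Q̄_A / Q̄_B = 226.39 / 85.975 = 2.633.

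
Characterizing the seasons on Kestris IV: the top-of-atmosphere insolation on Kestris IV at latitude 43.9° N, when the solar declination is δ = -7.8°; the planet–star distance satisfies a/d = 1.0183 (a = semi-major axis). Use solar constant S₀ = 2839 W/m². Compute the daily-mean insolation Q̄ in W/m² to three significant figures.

cos H₀ = −tan(+43.9°) tan(-7.800°) = 0.1318, H₀ = 1.4386 rad.
Bracket: H₀ sin φ sin δ + cos φ cos δ sin H₀ = 1.4386×0.69340×-0.13572 + 0.72055×0.99075×0.99127 = -0.135384 + 0.707653 = 0.572269.
Inverse-square distance factor (a/d)² = 1.0183² = 1.036935.
Q̄ = (S₀/π) × 1.036935 × [bracket] = (2839/π) × 1.036935 × 0.572269 = 536.2 W/m².

Q̄ ≈ 536 W/m²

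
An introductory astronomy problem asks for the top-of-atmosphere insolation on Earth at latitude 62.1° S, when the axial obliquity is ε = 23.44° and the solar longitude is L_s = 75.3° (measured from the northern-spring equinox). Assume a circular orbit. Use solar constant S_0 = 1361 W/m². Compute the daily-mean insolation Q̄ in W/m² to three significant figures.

Q̄ ≈ 17.5 W/m²

Solar declination: sin δ = sin ε · sin L_s = sin 23.44° × sin 75.3° = 0.38477, so δ = +22.629°.
cos h₀ = −tan(-62.1°) tan(+22.629°) = 0.7873, h₀ = 0.6644 rad.
Bracket: h₀ sin ϕ sin δ + cos ϕ cos δ sin h₀ = 0.6644×-0.88377×0.38477 + 0.46793×0.92301×0.61655 = -0.225928 + 0.266290 = 0.040362.
Q̄ = (S_0/π) × [bracket] = (1361/π) × 0.040362 = 17.49 W/m².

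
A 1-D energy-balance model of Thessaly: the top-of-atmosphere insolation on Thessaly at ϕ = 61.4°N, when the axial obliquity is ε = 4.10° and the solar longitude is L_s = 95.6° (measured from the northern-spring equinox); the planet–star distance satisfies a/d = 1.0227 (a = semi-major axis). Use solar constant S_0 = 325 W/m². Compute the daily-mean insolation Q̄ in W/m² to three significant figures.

Q̄ ≈ 62.7 W/m²

Solar declination: sin δ = sin ε · sin L_s = sin 4.10° × sin 95.6° = 0.07116, so δ = +4.080°.
cos h₀ = −tan(+61.4°) tan(+4.080°) = -0.1308, h₀ = 1.7020 rad.
Bracket: h₀ sin ϕ sin δ + cos ϕ cos δ sin h₀ = 1.7020×0.87798×0.07116 + 0.47869×0.99747×0.99140 = 0.106336 + 0.473373 = 0.579709.
Inverse-square distance factor (a/d)² = 1.0227² = 1.045915.
Q̄ = (S_0/π) × 1.045915 × [bracket] = (325/π) × 1.045915 × 0.579709 = 62.72 W/m².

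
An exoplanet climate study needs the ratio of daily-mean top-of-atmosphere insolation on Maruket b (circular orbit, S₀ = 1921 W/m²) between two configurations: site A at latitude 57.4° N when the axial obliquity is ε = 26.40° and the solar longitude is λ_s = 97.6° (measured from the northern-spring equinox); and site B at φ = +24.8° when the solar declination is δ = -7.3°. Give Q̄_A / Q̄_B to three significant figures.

Q̄_A / Q̄_B ≈ 1.49

— Configuration A (φ=+57.4°):
Solar declination: sin δ = sin ε · sin λ_s = sin 26.40° × sin 97.6° = 0.44073, so δ = +26.150°.
cos H₀ = −tan(+57.4°) tan(+26.150°) = -0.7677, H₀ = 2.4461 rad.
Bracket: H₀ sin φ sin δ + cos φ cos δ sin H₀ = 2.4461×0.84245×0.44073 + 0.53877×0.89764×0.64077 = 0.908220 + 0.309890 = 1.218110.
Q̄ = (S₀/π) × [bracket] = (1921/π) × 1.218110 = 744.84 W/m².
— Configuration B (φ=+24.8°):
cos H₀ = −tan(+24.8°) tan(-7.300°) = 0.0592, H₀ = 1.5116 rad.
Bracket: H₀ sin φ sin δ + cos φ cos δ sin H₀ = 1.5116×0.41945×-0.12706 + 0.90778×0.99189×0.99825 = -0.080561 + 0.898842 = 0.818281.
Q̄ = (S₀/π) × [bracket] = (1921/π) × 0.818281 = 500.36 W/m².
Ratio Q̄_A / Q̄_B = 744.84 / 500.36 = 1.489.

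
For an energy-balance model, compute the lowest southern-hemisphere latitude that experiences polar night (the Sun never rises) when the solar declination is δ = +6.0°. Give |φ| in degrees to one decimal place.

|φ| = 84.0°

Polar night requires cos H₀ = −tan φ tan δ ≥ 1, i.e. tan φ tan δ ≤ −1.
The boundary is |tan φ| · |tan δ| = 1, so |φ| = 90° − |δ| = 90° − 6.0° = 84.0° in the southern hemisphere.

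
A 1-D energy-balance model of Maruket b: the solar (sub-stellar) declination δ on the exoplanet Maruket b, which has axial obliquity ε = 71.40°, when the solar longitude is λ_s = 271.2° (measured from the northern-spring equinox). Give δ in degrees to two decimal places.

δ = -71.36°

sin δ = sin ε · sin λ_s = sin 71.40° × sin 271.2° = -0.947561.
δ = arcsin(-0.947561) = -71.36°.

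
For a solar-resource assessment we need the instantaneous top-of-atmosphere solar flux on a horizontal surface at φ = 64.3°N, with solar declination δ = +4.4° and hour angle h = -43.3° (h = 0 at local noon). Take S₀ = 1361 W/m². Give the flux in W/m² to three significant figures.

522 W/m²

cos θ_z = sin φ sin δ + cos φ cos δ cos h = 0.069130 + 0.314675 = 0.383805.
Flux = S₀ · cos θ_z = 1361 × 0.383805 = 522.4 W/m².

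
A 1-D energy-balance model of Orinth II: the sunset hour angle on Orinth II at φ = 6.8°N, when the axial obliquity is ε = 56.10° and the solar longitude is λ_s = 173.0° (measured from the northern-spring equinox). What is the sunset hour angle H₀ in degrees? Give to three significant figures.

H₀ = 90.7°

Solar declination: sin δ = sin ε · sin λ_s = sin 56.10° × sin 173.0° = 0.10115, so δ = +5.806°.
cos H₀ = −tan φ · tan δ = −tan(+6.8°) × tan(+5.806°) = -0.0121, so H₀ = 1.5829 rad = 90.69°.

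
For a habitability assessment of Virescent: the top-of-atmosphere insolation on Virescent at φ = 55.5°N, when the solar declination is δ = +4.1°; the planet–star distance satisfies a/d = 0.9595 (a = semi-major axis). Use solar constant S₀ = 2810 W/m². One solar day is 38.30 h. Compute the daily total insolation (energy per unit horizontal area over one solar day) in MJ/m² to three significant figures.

75.0 MJ/m²

cos H₀ = −tan(+55.5°) tan(+4.100°) = -0.1043, H₀ = 1.6753 rad.
Bracket: H₀ sin φ sin δ + cos φ cos δ sin H₀ = 1.6753×0.82413×0.07150 + 0.56641×0.99744×0.99455 = 0.098718 + 0.561881 = 0.660599.
Inverse-square distance factor (a/d)² = 0.9595² = 0.920640.
Q̄ = (S₀/π) × 0.920640 × [bracket] = (2810/π) × 0.920640 × 0.660599 = 543.98 W/m².
Daily total = Q̄ × 38.30 h × 3600 s/h = 543.98 × 38.30 × 3600 / 10⁶ = 75.00 MJ/m².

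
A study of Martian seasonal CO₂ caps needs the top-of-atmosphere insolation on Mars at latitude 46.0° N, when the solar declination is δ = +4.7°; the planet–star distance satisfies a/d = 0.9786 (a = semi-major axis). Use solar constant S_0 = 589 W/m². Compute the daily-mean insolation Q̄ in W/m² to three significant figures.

cos h₀ = −tan(+46.0°) tan(+4.700°) = -0.0851, h₀ = 1.6560 rad.
Bracket: h₀ sin ϕ sin δ + cos ϕ cos δ sin h₀ = 1.6560×0.71934×0.08194 + 0.69466×0.99664×0.99637 = 0.097609 + 0.689813 = 0.787422.
Inverse-square distance factor (a/d)² = 0.9786² = 0.957658.
Q̄ = (S_0/π) × 0.957658 × [bracket] = (589/π) × 0.957658 × 0.787422 = 141.4 W/m².

Q̄ ≈ 141 W/m²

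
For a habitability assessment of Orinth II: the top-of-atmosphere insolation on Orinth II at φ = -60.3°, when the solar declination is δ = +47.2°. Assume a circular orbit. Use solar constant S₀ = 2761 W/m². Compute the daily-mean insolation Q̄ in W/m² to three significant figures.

Q̄ ≈ 0.00 W/m²

cos H₀ = −tan(-60.3°) tan(+47.200°) = 1.8933 ≥ 1 ⇒ polar night, H₀ = 0 and Q̄ = 0.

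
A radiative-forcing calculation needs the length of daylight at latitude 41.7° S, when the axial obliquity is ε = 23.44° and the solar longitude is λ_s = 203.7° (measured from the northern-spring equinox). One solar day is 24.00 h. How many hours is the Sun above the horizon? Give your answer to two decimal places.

Solar declination: sin δ = sin ε · sin λ_s = sin 23.44° × sin 203.7° = -0.15989, so δ = -9.201°.
cos H₀ = −tan φ · tan δ = −tan(-41.7°) × tan(-9.201°) = -0.1443, so H₀ = 1.7156 rad = 98.30°.
Daylight = 2H₀/(2π) × 24.00 h = (1.7156/π) × 24.00 = 13.11 h.

13.11 h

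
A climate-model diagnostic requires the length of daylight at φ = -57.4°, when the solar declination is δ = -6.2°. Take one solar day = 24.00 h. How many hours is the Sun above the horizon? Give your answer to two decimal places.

cos H₀ = −tan φ · tan δ = −tan(-57.4°) × tan(-6.200°) = -0.1699, so H₀ = 1.7415 rad = 99.78°.
Daylight = 2H₀/(2π) × 24.00 h = (1.7415/π) × 24.00 = 13.30 h.

13.30 h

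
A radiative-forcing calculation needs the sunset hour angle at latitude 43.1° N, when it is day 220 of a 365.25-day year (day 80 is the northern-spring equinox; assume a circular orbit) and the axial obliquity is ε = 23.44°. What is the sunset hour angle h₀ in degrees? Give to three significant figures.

h₀ = 105°

Solar longitude: L_s = 360° × (220 − 80)/365.25 = 137.988°.
sin δ = sin 23.44° × sin 137.988° = 0.26624, so δ = +15.440°.
cos h₀ = −tan ϕ · tan δ = −tan(+43.1°) × tan(+15.440°) = -0.2585, so h₀ = 1.8322 rad = 104.98°.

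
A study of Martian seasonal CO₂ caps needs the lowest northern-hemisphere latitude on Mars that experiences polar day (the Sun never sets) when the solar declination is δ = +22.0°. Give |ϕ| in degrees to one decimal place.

Polar day requires cos h₀ = −tan ϕ tan δ ≤ −1, i.e. tan ϕ tan δ ≥ 1.
The boundary is |tan ϕ| · |tan δ| = 1, so |ϕ| = 90° − |δ| = 90° − 22.0° = 68.0° in the northern hemisphere.

|ϕ| = 68.0°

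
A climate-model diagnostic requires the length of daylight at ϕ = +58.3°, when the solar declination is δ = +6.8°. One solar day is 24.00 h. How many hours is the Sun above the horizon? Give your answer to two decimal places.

13.48 h

cos h₀ = −tan ϕ · tan δ = −tan(+58.3°) × tan(+6.800°) = -0.1931, so h₀ = 1.7651 rad = 101.13°.
Daylight = 2h₀/(2π) × 24.00 h = (1.7651/π) × 24.00 = 13.48 h.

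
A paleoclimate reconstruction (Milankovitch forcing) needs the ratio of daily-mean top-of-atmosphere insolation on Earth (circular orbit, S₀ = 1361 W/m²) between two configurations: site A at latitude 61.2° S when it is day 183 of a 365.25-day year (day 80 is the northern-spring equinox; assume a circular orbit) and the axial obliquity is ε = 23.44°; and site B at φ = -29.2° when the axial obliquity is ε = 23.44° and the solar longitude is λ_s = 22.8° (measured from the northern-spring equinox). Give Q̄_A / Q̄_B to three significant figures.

Q̄_A / Q̄_B ≈ 0.0625

— Configuration A (φ=-61.2°):
Solar longitude: λ_s = 360° × (183 − 80)/365.25 = 101.520°.
sin δ = sin 23.44° × sin 101.520° = 0.38978, so δ = +22.941°.
cos H₀ = −tan(-61.2°) tan(+22.941°) = 0.7699, H₀ = 0.6921 rad.
Bracket: H₀ sin φ sin δ + cos φ cos δ sin H₀ = 0.6921×-0.87631×0.38978 + 0.48175×0.92091×0.63818 = -0.236399 + 0.283128 = 0.046729.
Q̄ = (S₀/π) × [bracket] = (1361/π) × 0.046729 = 20.244 W/m².
— Configuration B (φ=-29.2°):
Solar declination: sin δ = sin ε · sin λ_s = sin 23.44° × sin 22.8° = 0.15415, so δ = +8.867°.
cos H₀ = −tan(-29.2°) tan(+8.867°) = 0.0872, H₀ = 1.4835 rad.
Bracket: H₀ sin φ sin δ + cos φ cos δ sin H₀ = 1.4835×-0.48786×0.15415 + 0.87292×0.98805×0.99619 = -0.111565 + 0.859203 = 0.747638.
Q̄ = (S₀/π) × [bracket] = (1361/π) × 0.747638 = 323.89 W/m².
Ratio Q̄_A / Q̄_B = 20.244 / 323.89 = 0.06250.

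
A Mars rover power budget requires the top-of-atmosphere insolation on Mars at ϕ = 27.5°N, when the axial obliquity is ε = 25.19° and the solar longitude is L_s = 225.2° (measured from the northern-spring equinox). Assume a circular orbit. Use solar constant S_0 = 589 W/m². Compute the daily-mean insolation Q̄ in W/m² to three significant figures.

Q̄ ≈ 120 W/m²

Solar declination: sin δ = sin ε · sin L_s = sin 25.19° × sin 225.2° = -0.30201, so δ = -17.578°.
cos h₀ = −tan(+27.5°) tan(-17.578°) = 0.1649, h₀ = 1.4051 rad.
Bracket: h₀ sin ϕ sin δ + cos ϕ cos δ sin h₀ = 1.4051×0.46175×-0.30201 + 0.88701×0.95331×0.98631 = -0.195946 + 0.834019 = 0.638073.
Q̄ = (S_0/π) × [bracket] = (589/π) × 0.638073 = 119.6 W/m².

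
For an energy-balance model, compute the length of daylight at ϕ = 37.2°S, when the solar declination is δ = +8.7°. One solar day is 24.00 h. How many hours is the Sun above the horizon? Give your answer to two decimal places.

11.11 h

cos h₀ = −tan ϕ · tan δ = −tan(-37.2°) × tan(+8.700°) = 0.1161, so h₀ = 1.4544 rad = 83.33°.
Daylight = 2h₀/(2π) × 24.00 h = (1.4544/π) × 24.00 = 11.11 h.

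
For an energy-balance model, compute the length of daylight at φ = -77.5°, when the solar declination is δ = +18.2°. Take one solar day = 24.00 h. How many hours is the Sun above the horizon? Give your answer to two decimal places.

0.00 h

cos H₀ = −tan φ · tan δ = 1.4830 ≥ 1, so the Sun never rises (polar night) and H₀ = 0.
Daylight = 2H₀/(2π) × 24.00 h = (0.0000/π) × 24.00 = 0.00 h.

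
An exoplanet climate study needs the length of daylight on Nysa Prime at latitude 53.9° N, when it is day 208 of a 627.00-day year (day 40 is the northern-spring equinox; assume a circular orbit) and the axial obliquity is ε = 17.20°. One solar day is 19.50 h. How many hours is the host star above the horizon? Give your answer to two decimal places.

12.45 h

Solar longitude: λ_s = 360° × (208 − 40)/627.00 = 96.459°.
sin δ = sin 17.20° × sin 96.459° = 0.29383, so δ = +17.087°.
cos H₀ = −tan φ · tan δ = −tan(+53.9°) × tan(+17.087°) = -0.4216, so H₀ = 2.0060 rad = 114.93°.
Daylight = 2H₀/(2π) × 19.50 h = (2.0060/π) × 19.50 = 12.45 h.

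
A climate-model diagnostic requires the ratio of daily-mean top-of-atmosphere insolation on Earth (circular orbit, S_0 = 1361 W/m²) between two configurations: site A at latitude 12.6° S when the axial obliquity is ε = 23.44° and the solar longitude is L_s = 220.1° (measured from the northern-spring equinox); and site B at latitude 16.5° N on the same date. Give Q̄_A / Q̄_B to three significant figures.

— Configuration A (ϕ=-12.6°):
Solar declination: sin δ = sin ε · sin L_s = sin 23.44° × sin 220.1° = -0.25622, so δ = -14.846°.
cos h₀ = −tan(-12.6°) tan(-14.846°) = -0.0593, h₀ = 1.6301 rad.
Bracket: h₀ sin ϕ sin δ + cos ϕ cos δ sin h₀ = 1.6301×-0.21814×-0.25622 + 0.97592×0.96662×0.99824 = 0.091109 + 0.941684 = 1.032793.
Q̄ = (S_0/π) × [bracket] = (1361/π) × 1.032793 = 447.43 W/m².
— Configuration B (ϕ=+16.5°):
cos h₀ = −tan(+16.5°) tan(-14.846°) = 0.0785, h₀ = 1.4922 rad.
Bracket: h₀ sin ϕ sin δ + cos ϕ cos δ sin h₀ = 1.4922×0.28402×-0.25622 + 0.95882×0.96662×0.99691 = -0.108590 + 0.923951 = 0.815361.
Q̄ = (S_0/π) × [bracket] = (1361/π) × 0.815361 = 353.23 W/m².
Ratio Q̄_A / Q̄_B = 447.43 / 353.23 = 1.267.

Q̄_A / Q̄_B ≈ 1.27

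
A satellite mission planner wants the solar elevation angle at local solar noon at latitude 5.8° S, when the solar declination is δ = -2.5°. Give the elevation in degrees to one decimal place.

At local noon the hour angle is zero, so the zenith angle equals |ϕ − δ| = |-5.8° − (-2.500°)| = 3.300°.
Elevation = 90° − 3.300° = 86.7°.

86.7°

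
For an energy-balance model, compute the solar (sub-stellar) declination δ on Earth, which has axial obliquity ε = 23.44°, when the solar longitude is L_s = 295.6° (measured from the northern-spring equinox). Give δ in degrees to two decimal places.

sin δ = sin ε · sin L_s = sin 23.44° × sin 295.6° = -0.358739.
δ = arcsin(-0.358739) = -21.02°.

δ = -21.02°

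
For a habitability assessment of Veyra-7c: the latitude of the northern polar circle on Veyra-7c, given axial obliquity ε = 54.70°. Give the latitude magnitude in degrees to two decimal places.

The polar circle is the lowest latitude that experiences at least one full rotation of continuous daylight at the northern-summer solstice; it lies at |ϕ| = 90° − ε = 90° − 54.70° = 35.30°.

35.30°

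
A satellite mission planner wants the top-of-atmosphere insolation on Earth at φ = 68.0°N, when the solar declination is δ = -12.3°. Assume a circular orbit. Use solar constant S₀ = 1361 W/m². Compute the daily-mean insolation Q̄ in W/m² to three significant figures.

cos H₀ = −tan(+68.0°) tan(-12.300°) = 0.5397, H₀ = 1.0008 rad.
Bracket: H₀ sin φ sin δ + cos φ cos δ sin H₀ = 1.0008×0.92718×-0.21303 + 0.37461×0.97705×0.84189 = -0.197675 + 0.308142 = 0.110467.
Q̄ = (S₀/π) × [bracket] = (1361/π) × 0.110467 = 47.86 W/m².

Q̄ ≈ 47.9 W/m²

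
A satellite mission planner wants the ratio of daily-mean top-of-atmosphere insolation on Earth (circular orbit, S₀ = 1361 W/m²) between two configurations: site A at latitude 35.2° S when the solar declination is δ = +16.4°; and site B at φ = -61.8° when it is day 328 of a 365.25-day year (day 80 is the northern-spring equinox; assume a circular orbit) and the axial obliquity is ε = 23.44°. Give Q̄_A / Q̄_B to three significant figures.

Q̄_A / Q̄_B ≈ 0.516

— Configuration A (φ=-35.2°):
cos H₀ = −tan(-35.2°) tan(+16.400°) = 0.2076, H₀ = 1.3617 rad.
Bracket: H₀ sin φ sin δ + cos φ cos δ sin H₀ = 1.3617×-0.57643×0.28234 + 0.81714×0.95931×0.97821 = -0.221616 + 0.766810 = 0.545194.
Q̄ = (S₀/π) × [bracket] = (1361/π) × 0.545194 = 236.19 W/m².
— Configuration B (φ=-61.8°):
Solar longitude: λ_s = 360° × (328 − 80)/365.25 = 244.435°.
sin δ = sin 23.44° × sin 244.435° = -0.35884, so δ = -21.029°.
cos H₀ = −tan(-61.8°) tan(-21.029°) = -0.7170, H₀ = 2.3703 rad.
Bracket: H₀ sin φ sin δ + cos φ cos δ sin H₀ = 2.3703×-0.88130×-0.35884 + 0.47255×0.93340×0.69708 = 0.749597 + 0.307467 = 1.057064.
Q̄ = (S₀/π) × [bracket] = (1361/π) × 1.057064 = 457.94 W/m².
Ratio Q̄_A / Q̄_B = 236.19 / 457.94 = 0.5158.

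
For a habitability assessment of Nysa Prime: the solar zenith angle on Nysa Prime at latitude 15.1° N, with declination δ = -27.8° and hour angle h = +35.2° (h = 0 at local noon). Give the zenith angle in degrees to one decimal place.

θ_z = 54.8°

cos θ_z = sin φ sin δ + cos φ cos δ cos h = -0.121496 + 0.697873 = 0.576377.
θ_z = arccos(0.576377) = 54.8°.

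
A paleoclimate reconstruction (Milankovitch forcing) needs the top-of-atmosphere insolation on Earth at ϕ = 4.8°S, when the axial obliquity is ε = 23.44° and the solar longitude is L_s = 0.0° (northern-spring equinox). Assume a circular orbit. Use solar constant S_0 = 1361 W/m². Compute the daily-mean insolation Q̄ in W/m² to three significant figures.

Solar declination: sin δ = sin ε · sin L_s = sin 23.44° × sin 0.0° = 0.00000, so δ = +0.000°.
cos h₀ = −tan(-4.8°) tan(+0.000°) = 0.0000, h₀ = 1.5708 rad.
Bracket: h₀ sin ϕ sin δ + cos ϕ cos δ sin h₀ = 1.5708×-0.08368×0.00000 + 0.99649×1.00000×1.00000 = -0.000000 + 0.996490 = 0.996490.
Q̄ = (S_0/π) × [bracket] = (1361/π) × 0.996490 = 431.7 W/m².

Q̄ ≈ 432 W/m²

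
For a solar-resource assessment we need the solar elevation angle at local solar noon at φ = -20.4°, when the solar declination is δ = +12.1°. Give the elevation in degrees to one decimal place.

57.5°

At local noon the hour angle is zero, so the zenith angle equals |φ − δ| = |-20.4° − (+12.100°)| = 32.500°.
Elevation = 90° − 32.500° = 57.5°.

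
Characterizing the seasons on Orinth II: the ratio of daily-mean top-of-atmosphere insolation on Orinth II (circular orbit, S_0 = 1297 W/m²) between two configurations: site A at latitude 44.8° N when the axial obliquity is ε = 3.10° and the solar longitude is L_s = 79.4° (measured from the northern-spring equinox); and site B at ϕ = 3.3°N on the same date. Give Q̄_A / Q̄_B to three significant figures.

— Configuration A (ϕ=+44.8°):
Solar declination: sin δ = sin ε · sin L_s = sin 3.10° × sin 79.4° = 0.05316, so δ = +3.047°.
cos h₀ = −tan(+44.8°) tan(+3.047°) = -0.0529, h₀ = 1.6237 rad.
Bracket: h₀ sin ϕ sin δ + cos ϕ cos δ sin h₀ = 1.6237×0.70463×0.05316 + 0.70957×0.99859×0.99860 = 0.060821 + 0.707578 = 0.768399.
Q̄ = (S_0/π) × [bracket] = (1297/π) × 0.768399 = 317.23 W/m².
— Configuration B (ϕ=+3.3°):
cos h₀ = −tan(+3.3°) tan(+3.047°) = -0.0031, h₀ = 1.5739 rad.
Bracket: h₀ sin ϕ sin δ + cos ϕ cos δ sin h₀ = 1.5739×0.05756×0.05316 + 0.99834×0.99859×1.00000 = 0.004816 + 0.996932 = 1.001748.
Q̄ = (S_0/π) × [bracket] = (1297/π) × 1.001748 = 413.57 W/m².
Ratio Q̄_A / Q̄_B = 317.23 / 413.57 = 0.7671.

Q̄_A / Q̄_B ≈ 0.767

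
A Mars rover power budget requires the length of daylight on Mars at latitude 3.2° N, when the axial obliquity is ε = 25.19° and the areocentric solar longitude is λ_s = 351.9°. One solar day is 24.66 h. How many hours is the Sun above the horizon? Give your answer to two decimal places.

sin δ = sin 25.19° × sin 351.9° = -0.05997, so δ = -3.438°.
cos H₀ = −tan φ · tan δ = −tan(+3.2°) × tan(-3.438°) = 0.0034, so H₀ = 1.5674 rad = 89.81°.
Daylight = 2H₀/(2π) × 24.66 h = (1.5674/π) × 24.66 = 12.30 h.

12.30 h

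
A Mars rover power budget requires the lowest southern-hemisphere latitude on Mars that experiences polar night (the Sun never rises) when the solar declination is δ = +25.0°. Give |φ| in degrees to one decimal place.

|φ| = 65.0°

Polar night requires cos H₀ = −tan φ tan δ ≥ 1, i.e. tan φ tan δ ≤ −1.
The boundary is |tan φ| · |tan δ| = 1, so |φ| = 90° − |δ| = 90° − 25.0° = 65.0° in the southern hemisphere.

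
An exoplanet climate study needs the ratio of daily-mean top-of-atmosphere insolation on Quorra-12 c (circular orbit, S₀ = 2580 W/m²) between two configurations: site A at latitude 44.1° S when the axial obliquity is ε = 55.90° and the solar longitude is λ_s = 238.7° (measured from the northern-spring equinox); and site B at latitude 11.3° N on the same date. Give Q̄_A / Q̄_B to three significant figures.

— Configuration A (φ=-44.1°):
Solar declination: sin δ = sin ε · sin λ_s = sin 55.90° × sin 238.7° = -0.70754, so δ = -45.035°.
cos H₀ = −tan(-44.1°) tan(-45.035°) = -0.9703, H₀ = 2.8971 rad.
Bracket: H₀ sin φ sin δ + cos φ cos δ sin H₀ = 2.8971×-0.69591×-0.70754 + 0.71813×0.70667×0.24204 = 1.426486 + 0.122831 = 1.549317.
Q̄ = (S₀/π) × [bracket] = (2580/π) × 1.549317 = 1272.4 W/m².
— Configuration B (φ=+11.3°):
cos H₀ = −tan(+11.3°) tan(-45.035°) = 0.2001, H₀ = 1.3694 rad.
Bracket: H₀ sin φ sin δ + cos φ cos δ sin H₀ = 1.3694×0.19595×-0.70754 + 0.98061×0.70667×0.97978 = -0.189857 + 0.678956 = 0.489099.
Q̄ = (S₀/π) × [bracket] = (2580/π) × 0.489099 = 401.67 W/m².
Ratio Q̄_A / Q̄_B = 1272.4 / 401.67 = 3.168.

Q̄_A / Q̄_B ≈ 3.17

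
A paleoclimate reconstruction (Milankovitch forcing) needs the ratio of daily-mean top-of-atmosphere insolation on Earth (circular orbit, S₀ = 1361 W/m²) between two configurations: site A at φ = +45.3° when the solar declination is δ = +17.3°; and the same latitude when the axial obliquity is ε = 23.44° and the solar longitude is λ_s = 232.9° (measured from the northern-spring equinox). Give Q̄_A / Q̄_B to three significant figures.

Q̄_A / Q̄_B ≈ 2.95

— Configuration A (φ=+45.3°):
cos H₀ = −tan(+45.3°) tan(+17.300°) = -0.3147, H₀ = 1.8910 rad.
Bracket: H₀ sin φ sin δ + cos φ cos δ sin H₀ = 1.8910×0.71080×0.29737 + 0.70339×0.95476×0.94918 = 0.399702 + 0.637440 = 1.037142.
Q̄ = (S₀/π) × [bracket] = (1361/π) × 1.037142 = 449.31 W/m².
— Configuration B (φ=+45.3°):
Solar declination: sin δ = sin ε · sin λ_s = sin 23.44° × sin 232.9° = -0.31727, so δ = -18.498°.
cos H₀ = −tan(+45.3°) tan(-18.498°) = 0.3381, H₀ = 1.2259 rad.
Bracket: H₀ sin φ sin δ + cos φ cos δ sin H₀ = 1.2259×0.71080×-0.31727 + 0.70339×0.94834×0.94112 = -0.276459 + 0.627777 = 0.351318.
Q̄ = (S₀/π) × [bracket] = (1361/π) × 0.351318 = 152.20 W/m².
Ratio Q̄_A / Q̄_B = 449.31 / 152.20 = 2.952.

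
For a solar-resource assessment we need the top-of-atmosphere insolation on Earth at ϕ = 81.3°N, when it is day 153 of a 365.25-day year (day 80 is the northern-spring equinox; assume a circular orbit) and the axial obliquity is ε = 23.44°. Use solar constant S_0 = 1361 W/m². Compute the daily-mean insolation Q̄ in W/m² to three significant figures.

Q̄ ≈ 509 W/m²

Solar longitude: L_s = 360° × (153 − 80)/365.25 = 71.951°.
sin δ = sin 23.44° × sin 71.951° = 0.37821, so δ = +22.223°.
cos h₀ = −tan(+81.3°) tan(+22.223°) = -2.6700 ≤ −1 ⇒ polar day, h₀ = π.
Bracket: h₀ sin ϕ sin δ + cos ϕ cos δ sin h₀ = 3.1416×0.98849×0.37821 + 0.15126×0.92572×0.00000 = 1.174509 + 0.000000 = 1.174509.
Q̄ = (S_0/π) × [bracket] = (1361/π) × 1.174509 = 508.8 W/m².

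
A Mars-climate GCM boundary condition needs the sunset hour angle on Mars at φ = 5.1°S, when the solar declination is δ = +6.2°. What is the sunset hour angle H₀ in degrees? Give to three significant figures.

H₀ = 89.4°

cos H₀ = −tan φ · tan δ = −tan(-5.1°) × tan(+6.200°) = 0.0097, so H₀ = 1.5611 rad = 89.44°.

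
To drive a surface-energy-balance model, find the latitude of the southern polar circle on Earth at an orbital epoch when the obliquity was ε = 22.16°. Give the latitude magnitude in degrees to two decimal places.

67.84°

The polar circle is the lowest latitude that experiences at least one full rotation of continuous darkness at the northern-summer solstice; it lies at |φ| = 90° − ε = 90° − 22.16° = 67.84°.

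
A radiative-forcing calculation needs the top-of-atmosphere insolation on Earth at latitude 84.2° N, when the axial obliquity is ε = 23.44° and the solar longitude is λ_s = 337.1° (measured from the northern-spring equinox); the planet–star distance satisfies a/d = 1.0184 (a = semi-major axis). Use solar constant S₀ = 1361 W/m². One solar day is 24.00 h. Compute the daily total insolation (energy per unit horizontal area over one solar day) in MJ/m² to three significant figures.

Solar declination: sin δ = sin ε · sin λ_s = sin 23.44° × sin 337.1° = -0.15479, so δ = -8.905°.
cos H₀ = −tan(+84.2°) tan(-8.905°) = 1.5425 ≥ 1 ⇒ polar night, H₀ = 0 and Q̄ = 0.
Inverse-square distance factor (a/d)² = 1.0184² = 1.037139.
Daily total = Q̄ × 24.00 h × 3600 s/h = 0.00 MJ/m².

0.00 MJ/m²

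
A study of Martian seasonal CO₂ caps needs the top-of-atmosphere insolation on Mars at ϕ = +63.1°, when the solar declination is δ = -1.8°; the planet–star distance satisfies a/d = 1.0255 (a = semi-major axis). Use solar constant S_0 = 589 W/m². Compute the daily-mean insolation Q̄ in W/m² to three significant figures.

Q̄ ≈ 80.7 W/m²

cos h₀ = −tan(+63.1°) tan(-1.800°) = 0.0619, h₀ = 1.5088 rad.
Bracket: h₀ sin ϕ sin δ + cos ϕ cos δ sin h₀ = 1.5088×0.89180×-0.03141 + 0.45243×0.99951×0.99808 = -0.042264 + 0.451340 = 0.409076.
Inverse-square distance factor (a/d)² = 1.0255² = 1.051650.
Q̄ = (S_0/π) × 1.051650 × [bracket] = (589/π) × 1.051650 × 0.409076 = 80.66 W/m².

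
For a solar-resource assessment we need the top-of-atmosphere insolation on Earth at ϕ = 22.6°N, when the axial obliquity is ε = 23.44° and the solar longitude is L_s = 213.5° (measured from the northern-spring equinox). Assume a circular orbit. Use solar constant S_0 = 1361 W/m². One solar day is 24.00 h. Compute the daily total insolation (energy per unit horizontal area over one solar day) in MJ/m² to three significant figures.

Solar declination: sin δ = sin ε · sin L_s = sin 23.44° × sin 213.5° = -0.21955, so δ = -12.683°.
cos h₀ = −tan(+22.6°) tan(-12.683°) = 0.0937, h₀ = 1.4770 rad.
Bracket: h₀ sin ϕ sin δ + cos ϕ cos δ sin h₀ = 1.4770×0.38430×-0.21955 + 0.92321×0.97560×0.99560 = -0.124619 + 0.896721 = 0.772102.
Q̄ = (S_0/π) × [bracket] = (1361/π) × 0.772102 = 334.49 W/m².
Daily total = Q̄ × 24.00 h × 3600 s/h = 334.49 × 24.00 × 3600 / 10⁶ = 28.90 MJ/m².

28.9 MJ/m²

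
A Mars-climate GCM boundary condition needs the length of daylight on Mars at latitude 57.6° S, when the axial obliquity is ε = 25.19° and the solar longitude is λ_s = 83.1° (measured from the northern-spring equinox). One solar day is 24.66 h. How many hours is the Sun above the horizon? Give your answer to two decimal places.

Solar declination: sin δ = sin ε · sin λ_s = sin 25.19° × sin 83.1° = 0.42254, so δ = +24.995°.
cos H₀ = −tan φ · tan δ = −tan(-57.6°) × tan(+24.995°) = 0.7346, so H₀ = 0.7457 rad = 42.73°.
Daylight = 2H₀/(2π) × 24.66 h = (0.7457/π) × 24.66 = 5.85 h.

5.85 h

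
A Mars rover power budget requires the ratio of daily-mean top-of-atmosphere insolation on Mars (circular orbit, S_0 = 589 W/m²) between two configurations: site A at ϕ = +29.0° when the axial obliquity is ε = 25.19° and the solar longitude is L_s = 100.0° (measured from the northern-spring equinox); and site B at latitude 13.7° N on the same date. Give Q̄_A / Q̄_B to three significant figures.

Q̄_A / Q̄_B ≈ 1.09

— Configuration A (ϕ=+29.0°):
Solar declination: sin δ = sin ε · sin L_s = sin 25.19° × sin 100.0° = 0.41916, so δ = +24.781°.
cos h₀ = −tan(+29.0°) tan(+24.781°) = -0.2559, h₀ = 1.8296 rad.
Bracket: h₀ sin ϕ sin δ + cos ϕ cos δ sin h₀ = 1.8296×0.48481×0.41916 + 0.87462×0.90791×0.96670 = 0.371798 + 0.767634 = 1.139432.
Q̄ = (S_0/π) × [bracket] = (589/π) × 1.139432 = 213.63 W/m².
— Configuration B (ϕ=+13.7°):
cos h₀ = −tan(+13.7°) tan(+24.781°) = -0.1125, h₀ = 1.6836 rad.
Bracket: h₀ sin ϕ sin δ + cos ϕ cos δ sin h₀ = 1.6836×0.23684×0.41916 + 0.97155×0.90791×0.99365 = 0.167137 + 0.876479 = 1.043616.
Q̄ = (S_0/π) × [bracket] = (589/π) × 1.043616 = 195.66 W/m².
Ratio Q̄_A / Q̄_B = 213.63 / 195.66 = 1.092.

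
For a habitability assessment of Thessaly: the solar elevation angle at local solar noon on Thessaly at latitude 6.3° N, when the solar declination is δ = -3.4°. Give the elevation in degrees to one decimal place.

80.3°

At local noon the hour angle is zero, so the zenith angle equals |φ − δ| = |+6.3° − (-3.400°)| = 9.700°.
Elevation = 90° − 9.700° = 80.3°.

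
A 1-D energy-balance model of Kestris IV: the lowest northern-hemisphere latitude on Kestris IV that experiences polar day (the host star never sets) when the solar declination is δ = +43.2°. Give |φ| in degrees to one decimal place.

|φ| = 46.8°

Polar day requires cos H₀ = −tan φ tan δ ≤ −1, i.e. tan φ tan δ ≥ 1.
The boundary is |tan φ| · |tan δ| = 1, so |φ| = 90° − |δ| = 90° − 43.2° = 46.8° in the northern hemisphere.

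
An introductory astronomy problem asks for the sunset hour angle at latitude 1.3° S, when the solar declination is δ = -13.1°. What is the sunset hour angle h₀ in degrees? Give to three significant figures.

cos h₀ = −tan ϕ · tan δ = −tan(-1.3°) × tan(-13.100°) = -0.0053, so h₀ = 1.5761 rad = 90.30°.

h₀ = 90.3°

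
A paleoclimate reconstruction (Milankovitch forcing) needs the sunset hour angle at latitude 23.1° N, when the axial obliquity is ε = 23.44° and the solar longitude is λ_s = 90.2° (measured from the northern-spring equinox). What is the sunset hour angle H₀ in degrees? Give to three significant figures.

Solar declination: sin δ = sin ε · sin λ_s = sin 23.44° × sin 90.2° = 0.39779, so δ = +23.440°.
cos H₀ = −tan φ · tan δ = −tan(+23.1°) × tan(+23.440°) = -0.1849, so H₀ = 1.7568 rad = 100.66°.

H₀ = 101°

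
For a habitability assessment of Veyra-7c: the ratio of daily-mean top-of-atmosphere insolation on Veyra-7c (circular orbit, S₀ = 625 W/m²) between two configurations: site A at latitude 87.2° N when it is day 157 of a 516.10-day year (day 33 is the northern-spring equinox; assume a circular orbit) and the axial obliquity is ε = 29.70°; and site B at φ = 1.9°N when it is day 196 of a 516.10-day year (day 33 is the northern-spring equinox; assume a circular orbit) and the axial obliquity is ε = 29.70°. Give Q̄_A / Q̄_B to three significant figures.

— Configuration A (φ=+87.2°):
Solar longitude: λ_s = 360° × (157 − 33)/516.10 = 86.495°.
sin δ = sin 29.70° × sin 86.495° = 0.49453, so δ = +29.639°.
cos H₀ = −tan(+87.2°) tan(+29.639°) = -11.6336 ≤ −1 ⇒ polar day, H₀ = π.
Bracket: H₀ sin φ sin δ + cos φ cos δ sin H₀ = 3.1416×0.99881×0.49453 + 0.04885×0.86916×0.00000 = 1.551767 + 0.000000 = 1.551767.
Q̄ = (S₀/π) × [bracket] = (625/π) × 1.551767 = 308.71 W/m².
— Configuration B (φ=+1.9°):
Solar longitude: λ_s = 360° × (196 − 33)/516.10 = 113.699°.
sin δ = sin 29.70° × sin 113.699° = 0.45368, so δ = +26.980°.
cos H₀ = −tan(+1.9°) tan(+26.980°) = -0.0169, H₀ = 1.5877 rad.
Bracket: H₀ sin φ sin δ + cos φ cos δ sin H₀ = 1.5877×0.03316×0.45368 + 0.99945×0.89117×0.99986 = 0.023885 + 0.890555 = 0.914440.
Q̄ = (S₀/π) × [bracket] = (625/π) × 0.914440 = 181.92 W/m².
Ratio Q̄_A / Q̄_B = 308.71 / 181.92 = 1.697.

Q̄_A / Q̄_B ≈ 1.70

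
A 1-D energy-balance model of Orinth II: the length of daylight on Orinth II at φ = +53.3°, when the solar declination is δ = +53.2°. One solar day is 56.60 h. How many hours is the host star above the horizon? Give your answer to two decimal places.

Sunrise equation: cos H₀ = −tan φ · tan δ = -1.7934 ≤ −1, so the host star never sets (polar day) and H₀ = π.
Daylight = 2H₀/(2π) × 56.60 h = (3.1416/π) × 56.60 = 56.60 h.

56.60 h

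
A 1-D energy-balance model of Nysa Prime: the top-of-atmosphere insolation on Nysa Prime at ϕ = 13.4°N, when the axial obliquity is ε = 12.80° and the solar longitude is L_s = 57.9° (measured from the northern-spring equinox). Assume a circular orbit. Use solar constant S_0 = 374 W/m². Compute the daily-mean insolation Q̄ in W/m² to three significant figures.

Q̄ ≈ 122 W/m²

Solar declination: sin δ = sin ε · sin L_s = sin 12.80° × sin 57.9° = 0.18768, so δ = +10.817°.
cos h₀ = −tan(+13.4°) tan(+10.817°) = -0.0455, h₀ = 1.6163 rad.
Bracket: h₀ sin ϕ sin δ + cos ϕ cos δ sin h₀ = 1.6163×0.23175×0.18768 + 0.97278×0.98223×0.99896 = 0.070301 + 0.954500 = 1.024801.
Q̄ = (S_0/π) × [bracket] = (374/π) × 1.024801 = 122.0 W/m².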